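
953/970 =953/970 = 0.98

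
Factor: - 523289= - 13^1*40253^1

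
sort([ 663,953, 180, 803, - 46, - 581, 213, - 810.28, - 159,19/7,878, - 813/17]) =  [ - 810.28, - 581, - 159, - 813/17,-46, 19/7, 180, 213, 663, 803, 878, 953]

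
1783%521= 220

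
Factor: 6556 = 2^2*11^1*149^1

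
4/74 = 2/37 = 0.05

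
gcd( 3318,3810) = 6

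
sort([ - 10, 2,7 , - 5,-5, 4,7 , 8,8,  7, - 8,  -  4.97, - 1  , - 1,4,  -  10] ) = [ - 10, - 10, - 8,-5, - 5, - 4.97,-1, - 1, 2,4,4,7,  7,7,8,  8 ]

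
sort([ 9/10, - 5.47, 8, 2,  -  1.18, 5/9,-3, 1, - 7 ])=[ - 7 , - 5.47, - 3, - 1.18, 5/9,9/10, 1 , 2, 8]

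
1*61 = 61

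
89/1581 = 89/1581  =  0.06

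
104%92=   12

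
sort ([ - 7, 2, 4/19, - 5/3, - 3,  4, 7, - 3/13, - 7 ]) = [ - 7, - 7, - 3,-5/3, - 3/13, 4/19, 2, 4,  7]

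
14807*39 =577473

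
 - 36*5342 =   -  192312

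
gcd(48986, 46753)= 7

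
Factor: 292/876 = 1/3 = 3^( - 1) 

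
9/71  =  9/71 = 0.13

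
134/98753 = 134/98753 =0.00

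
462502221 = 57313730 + 405188491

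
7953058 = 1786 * 4453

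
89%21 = 5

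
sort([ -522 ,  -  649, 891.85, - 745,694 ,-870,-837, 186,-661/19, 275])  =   [ -870,- 837 , - 745,-649, - 522,  -  661/19,186, 275 , 694, 891.85]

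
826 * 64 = 52864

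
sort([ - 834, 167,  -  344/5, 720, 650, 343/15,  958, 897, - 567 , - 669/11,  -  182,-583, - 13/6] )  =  [ - 834,- 583, - 567,  -  182,-344/5, - 669/11,  -  13/6,343/15, 167, 650,720, 897, 958 ] 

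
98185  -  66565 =31620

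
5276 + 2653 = 7929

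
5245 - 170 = 5075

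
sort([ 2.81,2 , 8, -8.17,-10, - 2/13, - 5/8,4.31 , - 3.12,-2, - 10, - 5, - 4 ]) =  [ - 10, - 10, - 8.17, - 5, - 4, - 3.12 ,  -  2, - 5/8, - 2/13, 2,2.81,  4.31,8] 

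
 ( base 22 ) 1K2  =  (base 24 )1EE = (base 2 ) 1110011110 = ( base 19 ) 2ae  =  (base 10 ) 926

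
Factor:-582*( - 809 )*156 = 73450728 = 2^3*3^2*13^1*97^1*809^1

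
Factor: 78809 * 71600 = 5642724400 = 2^4 * 5^2*179^1*78809^1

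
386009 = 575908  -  189899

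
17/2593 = 17/2593 = 0.01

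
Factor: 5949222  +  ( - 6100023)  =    -  150801 = -3^1 * 7^1*43^1*167^1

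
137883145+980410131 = 1118293276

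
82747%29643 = 23461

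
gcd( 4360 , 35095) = 5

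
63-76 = -13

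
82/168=41/84 =0.49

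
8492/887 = 9+509/887 = 9.57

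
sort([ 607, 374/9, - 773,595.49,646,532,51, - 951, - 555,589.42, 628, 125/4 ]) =[ - 951, - 773, - 555, 125/4,374/9,51, 532, 589.42, 595.49, 607, 628  ,  646]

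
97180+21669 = 118849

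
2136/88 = 267/11 = 24.27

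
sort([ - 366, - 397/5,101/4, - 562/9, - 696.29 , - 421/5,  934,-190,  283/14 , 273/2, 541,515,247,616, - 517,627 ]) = [ - 696.29,- 517, - 366,  -  190, - 421/5,-397/5, - 562/9,283/14,101/4,273/2,247,515, 541,616,627, 934]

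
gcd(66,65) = 1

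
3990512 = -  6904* ( - 578) 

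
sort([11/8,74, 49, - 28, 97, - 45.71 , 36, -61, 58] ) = [ - 61, - 45.71,-28,11/8,  36,49,58 , 74, 97] 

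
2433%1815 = 618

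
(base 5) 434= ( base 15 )7e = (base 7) 230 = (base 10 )119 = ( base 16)77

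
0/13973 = 0 = 0.00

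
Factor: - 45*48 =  - 2^4 * 3^3 *5^1 = - 2160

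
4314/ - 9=- 1438/3 =- 479.33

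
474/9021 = 158/3007=0.05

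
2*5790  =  11580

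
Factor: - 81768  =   - 2^3 * 3^1*3407^1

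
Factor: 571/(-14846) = -1/26 = - 2^( - 1)*13^( -1 )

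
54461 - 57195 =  - 2734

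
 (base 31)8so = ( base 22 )hg0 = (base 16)2184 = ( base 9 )12683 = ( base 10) 8580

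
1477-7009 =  - 5532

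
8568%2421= 1305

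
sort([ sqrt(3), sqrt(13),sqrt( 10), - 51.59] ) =[ - 51.59, sqrt ( 3),sqrt( 10 ),sqrt( 13)]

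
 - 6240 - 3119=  -9359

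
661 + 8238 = 8899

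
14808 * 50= 740400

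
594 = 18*33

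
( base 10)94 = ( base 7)163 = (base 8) 136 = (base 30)34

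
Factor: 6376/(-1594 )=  - 4= - 2^2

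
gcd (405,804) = 3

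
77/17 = 4 + 9/17 = 4.53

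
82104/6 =13684 = 13684.00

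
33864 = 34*996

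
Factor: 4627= 7^1*661^1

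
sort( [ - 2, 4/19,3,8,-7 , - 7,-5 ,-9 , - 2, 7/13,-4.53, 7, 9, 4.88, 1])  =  [ - 9,  -  7,-7, - 5, - 4.53,-2, - 2, 4/19, 7/13,  1, 3,  4.88 , 7, 8,9]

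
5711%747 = 482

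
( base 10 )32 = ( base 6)52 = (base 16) 20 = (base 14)24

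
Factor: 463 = 463^1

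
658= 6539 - 5881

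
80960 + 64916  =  145876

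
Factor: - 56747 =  - 56747^1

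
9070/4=2267 + 1/2  =  2267.50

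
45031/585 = 76 + 571/585=76.98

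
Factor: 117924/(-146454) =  - 2^1 *7^ (  -  1)*11^(-1) * 31^1 = - 62/77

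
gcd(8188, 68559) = 1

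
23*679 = 15617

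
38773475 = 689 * 56275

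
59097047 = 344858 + 58752189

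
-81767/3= - 27256 + 1/3 = -27255.67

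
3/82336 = 3/82336 = 0.00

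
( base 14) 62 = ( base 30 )2Q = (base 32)2m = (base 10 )86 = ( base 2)1010110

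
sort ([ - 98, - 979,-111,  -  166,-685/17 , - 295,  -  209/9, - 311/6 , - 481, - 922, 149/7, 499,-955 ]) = [ - 979, - 955, - 922 , - 481, - 295, - 166,- 111, - 98, - 311/6, - 685/17, - 209/9, 149/7,499 ]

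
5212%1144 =636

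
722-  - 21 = 743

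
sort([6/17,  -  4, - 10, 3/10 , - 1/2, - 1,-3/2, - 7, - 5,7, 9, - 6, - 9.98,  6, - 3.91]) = [ - 10,  -  9.98,  -  7,-6, - 5, - 4, - 3.91, - 3/2, - 1, - 1/2,3/10,6/17,6,7,9]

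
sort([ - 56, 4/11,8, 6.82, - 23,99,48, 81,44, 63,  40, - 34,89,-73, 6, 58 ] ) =[ - 73, - 56, - 34,-23, 4/11,6, 6.82 , 8, 40, 44 , 48, 58,63,81 , 89, 99] 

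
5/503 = 5/503 = 0.01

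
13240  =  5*2648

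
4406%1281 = 563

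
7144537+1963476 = 9108013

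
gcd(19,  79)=1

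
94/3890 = 47/1945 = 0.02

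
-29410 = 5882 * ( - 5 ) 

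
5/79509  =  5/79509 = 0.00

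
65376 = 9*7264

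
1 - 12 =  - 11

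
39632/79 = 501  +  53/79 = 501.67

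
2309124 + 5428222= 7737346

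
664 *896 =594944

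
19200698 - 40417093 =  - 21216395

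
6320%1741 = 1097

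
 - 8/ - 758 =4/379 = 0.01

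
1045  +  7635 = 8680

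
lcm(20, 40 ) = 40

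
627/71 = 627/71 = 8.83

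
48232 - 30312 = 17920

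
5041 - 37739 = -32698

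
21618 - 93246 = - 71628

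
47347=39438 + 7909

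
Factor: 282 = 2^1 * 3^1*47^1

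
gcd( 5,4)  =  1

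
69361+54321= 123682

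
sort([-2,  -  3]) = [-3, - 2]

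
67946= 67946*1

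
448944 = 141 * 3184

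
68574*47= 3222978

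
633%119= 38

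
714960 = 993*720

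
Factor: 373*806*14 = 4208932 = 2^2 * 7^1 * 13^1*31^1*373^1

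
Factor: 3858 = 2^1*3^1*643^1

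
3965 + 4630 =8595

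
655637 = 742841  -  87204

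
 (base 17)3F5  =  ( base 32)137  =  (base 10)1127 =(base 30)17H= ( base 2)10001100111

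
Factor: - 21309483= - 3^1*13^1*17^1*32141^1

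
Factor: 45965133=3^2*5107237^1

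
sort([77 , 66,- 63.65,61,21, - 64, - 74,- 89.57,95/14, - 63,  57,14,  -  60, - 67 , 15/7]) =[ - 89.57, - 74 , - 67, - 64, - 63.65, - 63, - 60,15/7,95/14, 14, 21,  57, 61 , 66, 77] 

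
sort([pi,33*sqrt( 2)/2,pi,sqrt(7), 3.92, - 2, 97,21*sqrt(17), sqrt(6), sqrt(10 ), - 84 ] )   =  [ - 84,-2,sqrt(6), sqrt( 7), pi, pi, sqrt (10), 3.92 , 33*sqrt(2)/2,21*sqrt ( 17),97 ] 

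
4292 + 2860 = 7152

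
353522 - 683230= - 329708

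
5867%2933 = 1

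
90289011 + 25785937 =116074948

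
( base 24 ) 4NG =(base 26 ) 46c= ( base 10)2872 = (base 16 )b38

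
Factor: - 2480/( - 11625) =16/75 = 2^4* 3^( - 1) * 5^( - 2 )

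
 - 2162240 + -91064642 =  - 93226882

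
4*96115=384460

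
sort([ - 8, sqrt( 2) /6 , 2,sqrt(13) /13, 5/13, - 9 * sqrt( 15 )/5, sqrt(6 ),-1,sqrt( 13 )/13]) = [ - 8,-9 * sqrt( 15)/5,- 1,  sqrt ( 2) /6,sqrt(13 )/13,sqrt( 13 ) /13,  5/13, 2, sqrt( 6 )] 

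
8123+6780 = 14903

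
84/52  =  21/13=1.62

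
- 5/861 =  - 5/861  =  - 0.01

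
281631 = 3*93877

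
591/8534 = 591/8534=0.07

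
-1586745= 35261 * ( - 45 ) 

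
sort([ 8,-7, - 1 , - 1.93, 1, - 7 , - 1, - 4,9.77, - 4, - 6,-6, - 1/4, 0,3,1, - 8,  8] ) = [ - 8, - 7 ,-7, - 6, - 6, - 4, - 4, - 1.93, - 1,- 1,  -  1/4,0, 1, 1, 3,8,8 , 9.77 ] 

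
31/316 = 31/316 = 0.10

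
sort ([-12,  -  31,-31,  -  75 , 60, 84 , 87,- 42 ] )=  [  -  75, - 42, - 31 , - 31,  -  12,60,84 , 87]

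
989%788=201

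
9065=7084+1981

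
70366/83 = 847+65/83 = 847.78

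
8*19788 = 158304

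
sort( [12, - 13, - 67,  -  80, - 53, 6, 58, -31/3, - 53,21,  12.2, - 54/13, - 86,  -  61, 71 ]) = [ - 86, - 80, - 67 , - 61, - 53,-53, - 13, - 31/3, - 54/13,6, 12, 12.2,21,58,71] 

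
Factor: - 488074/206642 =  - 373^(-1) * 881^1  =  - 881/373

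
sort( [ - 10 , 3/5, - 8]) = [ - 10, - 8, 3/5]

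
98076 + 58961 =157037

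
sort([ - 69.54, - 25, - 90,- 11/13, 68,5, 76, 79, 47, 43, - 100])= [ - 100, - 90, - 69.54, - 25, - 11/13, 5, 43, 47,68, 76, 79 ]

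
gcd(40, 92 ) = 4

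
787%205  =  172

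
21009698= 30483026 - 9473328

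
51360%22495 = 6370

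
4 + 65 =69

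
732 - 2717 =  - 1985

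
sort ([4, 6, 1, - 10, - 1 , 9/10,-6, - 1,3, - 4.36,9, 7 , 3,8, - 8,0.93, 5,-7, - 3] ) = [ - 10, - 8, - 7, - 6, - 4.36,  -  3, - 1, - 1, 9/10,0.93, 1,3,3, 4,5,6,7,  8, 9 ] 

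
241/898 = 241/898 = 0.27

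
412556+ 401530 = 814086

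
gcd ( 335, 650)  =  5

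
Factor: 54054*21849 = 1181025846= 2^1*3^4 * 7^1*11^1*13^1 * 7283^1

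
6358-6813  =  -455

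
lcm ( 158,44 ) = 3476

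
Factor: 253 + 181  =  2^1*7^1*31^1 = 434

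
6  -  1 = 5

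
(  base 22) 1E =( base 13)2A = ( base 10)36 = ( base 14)28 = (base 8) 44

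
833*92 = 76636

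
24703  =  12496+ 12207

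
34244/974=35+77/487 = 35.16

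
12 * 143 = 1716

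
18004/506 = 35 +147/253 = 35.58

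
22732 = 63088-40356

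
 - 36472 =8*( - 4559 ) 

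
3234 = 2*1617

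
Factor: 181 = 181^1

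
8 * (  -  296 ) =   -  2368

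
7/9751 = 1/1393 = 0.00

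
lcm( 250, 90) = 2250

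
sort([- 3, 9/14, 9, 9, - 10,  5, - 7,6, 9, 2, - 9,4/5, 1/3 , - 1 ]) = [ - 10, - 9, - 7, - 3,-1, 1/3,9/14,4/5, 2,5,6, 9, 9, 9] 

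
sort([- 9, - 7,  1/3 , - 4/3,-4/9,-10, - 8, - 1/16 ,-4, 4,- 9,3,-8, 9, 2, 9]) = [  -  10,-9, - 9,-8,-8, - 7,  -  4,-4/3,-4/9,  -  1/16, 1/3, 2, 3, 4,9, 9] 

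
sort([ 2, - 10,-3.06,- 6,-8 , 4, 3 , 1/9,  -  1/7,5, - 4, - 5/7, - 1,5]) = [-10, - 8, - 6 ,- 4, - 3.06, - 1, - 5/7, - 1/7, 1/9, 2,3 , 4, 5, 5] 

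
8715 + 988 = 9703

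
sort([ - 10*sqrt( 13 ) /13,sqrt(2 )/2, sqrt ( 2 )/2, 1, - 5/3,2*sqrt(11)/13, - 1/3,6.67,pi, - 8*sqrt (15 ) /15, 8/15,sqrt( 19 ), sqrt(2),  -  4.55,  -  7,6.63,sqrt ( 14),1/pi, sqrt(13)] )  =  [ - 7,-4.55, - 10*sqrt( 13)/13,-8*sqrt(15) /15, - 5/3, -1/3 , 1/pi,2*sqrt(11 ) /13, 8/15, sqrt( 2) /2,sqrt(2 ) /2,1 , sqrt( 2 ),pi,sqrt( 13) , sqrt( 14), sqrt(19 ),6.63,6.67]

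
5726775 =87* 65825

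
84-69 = 15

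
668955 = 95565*7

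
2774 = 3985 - 1211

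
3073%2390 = 683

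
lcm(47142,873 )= 47142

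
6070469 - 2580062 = 3490407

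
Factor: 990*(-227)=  - 2^1*3^2 * 5^1*11^1*227^1 = -  224730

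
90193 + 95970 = 186163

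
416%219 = 197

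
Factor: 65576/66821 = 2^3*7^1*1171^1*66821^ ( - 1 )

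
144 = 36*4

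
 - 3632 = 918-4550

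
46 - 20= 26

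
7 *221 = 1547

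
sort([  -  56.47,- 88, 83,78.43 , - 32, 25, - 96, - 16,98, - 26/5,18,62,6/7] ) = [ - 96, - 88, - 56.47 , - 32, - 16, - 26/5,6/7, 18,25, 62, 78.43, 83,  98 ]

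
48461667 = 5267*9201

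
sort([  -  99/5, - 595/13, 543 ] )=[-595/13, - 99/5,543]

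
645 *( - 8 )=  - 5160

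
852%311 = 230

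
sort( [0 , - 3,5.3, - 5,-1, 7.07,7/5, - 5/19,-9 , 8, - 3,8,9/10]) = [ - 9, - 5, - 3, - 3, - 1, - 5/19,0, 9/10,7/5,  5.3,7.07, 8,8]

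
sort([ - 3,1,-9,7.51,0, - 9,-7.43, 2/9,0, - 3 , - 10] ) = [  -  10, - 9,-9,-7.43, - 3,-3,0,0, 2/9  ,  1,7.51 ]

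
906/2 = 453  =  453.00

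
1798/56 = 32 + 3/28 = 32.11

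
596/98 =298/49 =6.08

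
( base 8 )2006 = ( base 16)406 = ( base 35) TF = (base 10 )1030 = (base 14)538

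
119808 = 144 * 832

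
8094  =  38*213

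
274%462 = 274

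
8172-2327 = 5845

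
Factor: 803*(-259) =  - 207977 = - 7^1*11^1*37^1*73^1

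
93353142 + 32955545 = 126308687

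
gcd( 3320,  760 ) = 40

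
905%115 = 100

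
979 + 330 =1309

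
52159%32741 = 19418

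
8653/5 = 8653/5= 1730.60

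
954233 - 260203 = 694030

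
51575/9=5730 +5/9 = 5730.56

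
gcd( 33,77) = 11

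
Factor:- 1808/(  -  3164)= 2^2 *7^( - 1)=4/7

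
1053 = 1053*1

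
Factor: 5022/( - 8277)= - 54/89 = - 2^1*3^3 *89^( - 1) 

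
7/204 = 7/204= 0.03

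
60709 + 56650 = 117359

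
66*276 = 18216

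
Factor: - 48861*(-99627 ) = 4867874847 = 3^3*11^1*61^1 * 89^1*3019^1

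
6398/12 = 3199/6 = 533.17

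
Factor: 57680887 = 11^1*5243717^1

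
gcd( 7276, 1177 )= 107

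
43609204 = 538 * 81058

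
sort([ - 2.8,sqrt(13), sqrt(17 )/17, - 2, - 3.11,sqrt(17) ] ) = [-3.11,- 2.8,-2,sqrt( 17) /17 , sqrt(13 ),  sqrt(17) ] 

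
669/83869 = 669/83869 = 0.01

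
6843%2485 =1873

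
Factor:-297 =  - 3^3*11^1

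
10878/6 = 1813 = 1813.00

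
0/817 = 0   =  0.00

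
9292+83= 9375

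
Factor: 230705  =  5^1*46141^1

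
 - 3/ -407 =3/407 = 0.01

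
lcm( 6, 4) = 12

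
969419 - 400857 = 568562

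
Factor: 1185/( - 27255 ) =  - 23^( - 1 ) = - 1/23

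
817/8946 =817/8946 = 0.09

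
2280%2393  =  2280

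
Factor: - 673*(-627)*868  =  2^2*3^1*7^1*11^1*19^1*31^1*673^1 = 366270828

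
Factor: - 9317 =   -  7^1*11^3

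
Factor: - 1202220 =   -  2^2*3^2*5^1*6679^1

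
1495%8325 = 1495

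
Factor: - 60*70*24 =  - 2^6 * 3^2*5^2*7^1  =  - 100800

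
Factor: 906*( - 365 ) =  - 330690 = - 2^1 * 3^1*5^1*73^1*151^1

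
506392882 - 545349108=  - 38956226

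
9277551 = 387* 23973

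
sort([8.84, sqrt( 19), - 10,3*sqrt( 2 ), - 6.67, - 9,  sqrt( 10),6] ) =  [ - 10, - 9, - 6.67,sqrt(10),3*  sqrt( 2 ), sqrt( 19),6,8.84 ] 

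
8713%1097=1034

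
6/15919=6/15919  =  0.00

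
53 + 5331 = 5384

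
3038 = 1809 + 1229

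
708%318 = 72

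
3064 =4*766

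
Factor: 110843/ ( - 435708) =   -  2^ (  -  2)*3^( - 2)*7^( - 2 )*13^( - 1) * 19^( - 1)*199^1 * 557^1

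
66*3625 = 239250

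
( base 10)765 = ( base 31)ol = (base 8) 1375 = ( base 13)46b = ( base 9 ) 1040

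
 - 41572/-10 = 20786/5 = 4157.20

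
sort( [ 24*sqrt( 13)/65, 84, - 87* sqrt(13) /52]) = [ - 87*sqrt(13) /52, 24*sqrt ( 13)/65, 84 ] 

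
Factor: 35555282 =2^1*7^2*41^1*8849^1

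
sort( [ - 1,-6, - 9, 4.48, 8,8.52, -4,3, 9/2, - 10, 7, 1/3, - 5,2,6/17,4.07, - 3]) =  [ - 10, - 9, - 6, - 5, - 4, - 3, - 1,1/3,6/17, 2, 3,4.07,4.48,9/2, 7, 8,8.52]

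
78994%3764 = 3714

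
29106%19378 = 9728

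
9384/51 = 184 = 184.00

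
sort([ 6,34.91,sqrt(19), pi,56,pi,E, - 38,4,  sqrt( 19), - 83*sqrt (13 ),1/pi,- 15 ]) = [ - 83*sqrt (13 ),-38, -15,1/pi,E,pi, pi,4,  sqrt( 19), sqrt(19), 6, 34.91, 56 ]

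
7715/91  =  7715/91  =  84.78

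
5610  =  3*1870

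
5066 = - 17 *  ( - 298 ) 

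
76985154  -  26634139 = 50351015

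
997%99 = 7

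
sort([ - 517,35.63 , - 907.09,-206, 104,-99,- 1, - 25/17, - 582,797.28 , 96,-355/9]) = [ - 907.09 , - 582,-517 , - 206, - 99, - 355/9, - 25/17, - 1, 35.63, 96, 104, 797.28 ] 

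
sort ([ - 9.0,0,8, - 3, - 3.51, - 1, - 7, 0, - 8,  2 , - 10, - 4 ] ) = [ - 10, - 9.0, - 8, - 7,-4, - 3.51, - 3, - 1, 0,0, 2,8 ]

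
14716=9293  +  5423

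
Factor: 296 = 2^3*37^1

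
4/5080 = 1/1270 = 0.00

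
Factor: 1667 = 1667^1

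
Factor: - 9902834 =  - 2^1*23^1* 215279^1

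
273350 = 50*5467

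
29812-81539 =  - 51727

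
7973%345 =38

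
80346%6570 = 1506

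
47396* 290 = 13744840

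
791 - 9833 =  - 9042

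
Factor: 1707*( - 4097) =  - 6993579 = -  3^1*17^1*241^1  *  569^1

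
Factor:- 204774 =- 2^1 * 3^1*34129^1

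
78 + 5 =83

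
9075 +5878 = 14953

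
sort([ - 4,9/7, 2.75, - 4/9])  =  [  -  4, -4/9, 9/7,2.75]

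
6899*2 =13798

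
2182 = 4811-2629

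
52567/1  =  52567  =  52567.00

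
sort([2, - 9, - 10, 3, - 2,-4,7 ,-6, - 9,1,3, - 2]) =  [ - 10, - 9, - 9 , - 6,  -  4, - 2, - 2,1, 2, 3,  3,7]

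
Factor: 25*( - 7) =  - 175  =  - 5^2*7^1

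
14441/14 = 1031+1/2 = 1031.50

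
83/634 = 83/634 = 0.13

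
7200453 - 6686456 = 513997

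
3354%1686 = 1668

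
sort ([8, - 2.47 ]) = [  -  2.47,8] 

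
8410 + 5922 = 14332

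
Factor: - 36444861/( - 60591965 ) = 3^2*5^ ( - 1 ) * 7^( - 1 )*1731199^( - 1)*4049429^1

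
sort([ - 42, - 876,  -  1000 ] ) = [  -  1000, - 876,-42 ] 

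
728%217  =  77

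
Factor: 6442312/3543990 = 3221156/1771995 = 2^2* 3^( - 1) * 5^( - 1) *17^( - 1)*6949^( - 1)* 805289^1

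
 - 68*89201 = -6065668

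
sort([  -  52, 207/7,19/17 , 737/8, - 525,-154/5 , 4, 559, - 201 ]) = [-525,-201, - 52, - 154/5,19/17,4 , 207/7,737/8,559 ]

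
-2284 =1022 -3306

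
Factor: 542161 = 37^1*14653^1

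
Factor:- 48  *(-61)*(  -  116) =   -  2^6*3^1*29^1*61^1 = -339648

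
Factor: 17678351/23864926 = 2^( - 1) *17^1*37^( - 1 )*173^1 * 521^ ( - 1)*619^ ( - 1) * 6011^1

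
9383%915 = 233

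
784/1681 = 784/1681 =0.47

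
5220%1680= 180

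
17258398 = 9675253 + 7583145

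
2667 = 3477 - 810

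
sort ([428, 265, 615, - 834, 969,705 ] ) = [ - 834,265, 428, 615,705, 969] 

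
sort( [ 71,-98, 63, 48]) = [ - 98,  48, 63, 71] 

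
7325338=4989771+2335567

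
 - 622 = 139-761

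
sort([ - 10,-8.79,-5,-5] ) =[ - 10 ,-8.79, - 5, - 5]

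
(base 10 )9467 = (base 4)2103323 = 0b10010011111011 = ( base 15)2c12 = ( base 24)GAB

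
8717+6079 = 14796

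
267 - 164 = 103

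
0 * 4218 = 0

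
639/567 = 71/63 = 1.13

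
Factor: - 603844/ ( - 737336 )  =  2^( - 1)*37^(-1)*47^(-1)* 53^(  -  1 ) * 150961^1 = 150961/184334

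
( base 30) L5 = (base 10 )635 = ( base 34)IN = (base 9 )775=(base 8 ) 1173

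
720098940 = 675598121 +44500819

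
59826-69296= - 9470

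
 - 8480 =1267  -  9747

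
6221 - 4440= 1781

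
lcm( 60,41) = 2460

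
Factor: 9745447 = 9745447^1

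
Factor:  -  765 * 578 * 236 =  - 2^3*3^2*5^1 * 17^3*59^1 = -104352120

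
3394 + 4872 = 8266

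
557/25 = 557/25 = 22.28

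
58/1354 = 29/677 = 0.04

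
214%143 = 71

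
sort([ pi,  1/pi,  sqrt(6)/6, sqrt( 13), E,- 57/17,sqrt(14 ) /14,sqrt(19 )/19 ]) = [ - 57/17,sqrt(19)/19, sqrt( 14)/14,1/pi, sqrt(6 )/6, E,pi,  sqrt (13 )] 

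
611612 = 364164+247448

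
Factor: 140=2^2*5^1*7^1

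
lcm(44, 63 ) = 2772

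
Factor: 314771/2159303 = 314771^1*2159303^ ( - 1 )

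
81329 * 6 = 487974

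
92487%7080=447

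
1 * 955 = 955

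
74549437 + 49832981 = 124382418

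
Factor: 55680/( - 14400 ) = - 58/15 = - 2^1*3^ ( - 1)*5^ (-1)*29^1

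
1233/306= 137/34= 4.03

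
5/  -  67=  - 5/67 = -0.07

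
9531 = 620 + 8911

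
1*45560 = 45560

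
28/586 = 14/293 = 0.05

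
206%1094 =206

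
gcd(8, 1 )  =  1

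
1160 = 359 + 801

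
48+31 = 79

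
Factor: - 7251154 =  - 2^1 * 3625577^1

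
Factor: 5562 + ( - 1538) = 2^3*503^1 = 4024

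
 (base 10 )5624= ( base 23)AEC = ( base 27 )7J8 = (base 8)12770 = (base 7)22253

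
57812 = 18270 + 39542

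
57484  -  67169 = -9685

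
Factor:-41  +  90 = 49= 7^2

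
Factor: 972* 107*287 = 29849148 = 2^2 * 3^5* 7^1*41^1*107^1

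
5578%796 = 6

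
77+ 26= 103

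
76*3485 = 264860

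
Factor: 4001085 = 3^2*5^1 *11^1*59^1*137^1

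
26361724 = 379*69556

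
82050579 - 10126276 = 71924303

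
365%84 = 29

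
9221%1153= 1150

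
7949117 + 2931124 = 10880241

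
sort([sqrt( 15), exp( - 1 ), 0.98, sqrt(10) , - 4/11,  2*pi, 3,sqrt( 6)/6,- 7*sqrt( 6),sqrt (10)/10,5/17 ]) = [ - 7 *sqrt(6 ) , - 4/11 , 5/17, sqrt(10) /10 , exp( - 1),  sqrt(6) /6,0.98,  3, sqrt ( 10),  sqrt(15),2*pi ] 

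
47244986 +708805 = 47953791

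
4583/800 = 5  +  583/800  =  5.73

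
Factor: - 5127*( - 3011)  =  15437397 = 3^1*1709^1*3011^1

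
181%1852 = 181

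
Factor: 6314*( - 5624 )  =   - 35509936 = -  2^4*7^1*11^1*19^1  *37^1 * 41^1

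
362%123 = 116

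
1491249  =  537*2777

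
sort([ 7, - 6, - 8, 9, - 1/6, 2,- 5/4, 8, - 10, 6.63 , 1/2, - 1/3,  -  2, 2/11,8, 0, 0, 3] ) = [ - 10, - 8  , - 6, - 2, - 5/4, - 1/3, - 1/6, 0, 0 , 2/11,1/2, 2, 3, 6.63, 7,8 , 8,9] 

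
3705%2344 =1361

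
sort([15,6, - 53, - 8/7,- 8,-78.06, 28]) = [ - 78.06,- 53,  -  8, - 8/7,6, 15 , 28] 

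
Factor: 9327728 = 2^4  *  582983^1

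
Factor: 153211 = 349^1*439^1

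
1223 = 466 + 757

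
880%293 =1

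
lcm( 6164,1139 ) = 104788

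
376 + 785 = 1161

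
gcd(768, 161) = 1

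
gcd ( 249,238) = 1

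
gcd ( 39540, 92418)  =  6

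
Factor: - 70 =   -  2^1*5^1*7^1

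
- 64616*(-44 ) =2843104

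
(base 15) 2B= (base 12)35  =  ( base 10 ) 41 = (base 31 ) 1a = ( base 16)29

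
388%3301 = 388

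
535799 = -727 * (  -  737) 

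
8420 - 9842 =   -  1422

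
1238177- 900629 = 337548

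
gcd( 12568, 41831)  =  1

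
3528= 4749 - 1221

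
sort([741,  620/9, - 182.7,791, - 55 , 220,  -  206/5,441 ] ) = [ - 182.7, - 55, - 206/5, 620/9,220,  441,741,791 ]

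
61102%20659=19784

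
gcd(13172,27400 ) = 4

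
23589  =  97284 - 73695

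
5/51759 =5/51759 = 0.00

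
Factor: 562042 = 2^1*13^1*21617^1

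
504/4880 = 63/610 = 0.10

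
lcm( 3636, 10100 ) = 90900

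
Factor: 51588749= 953^1*54133^1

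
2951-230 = 2721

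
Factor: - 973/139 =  - 7= - 7^1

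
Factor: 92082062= 2^1*61^1*754771^1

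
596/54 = 11 + 1/27=11.04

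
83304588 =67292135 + 16012453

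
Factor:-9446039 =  - 9446039^1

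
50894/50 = 25447/25 = 1017.88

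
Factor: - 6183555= - 3^1*5^1*7^2*47^1*179^1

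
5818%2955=2863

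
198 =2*99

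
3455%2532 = 923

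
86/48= 1 + 19/24 = 1.79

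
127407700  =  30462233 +96945467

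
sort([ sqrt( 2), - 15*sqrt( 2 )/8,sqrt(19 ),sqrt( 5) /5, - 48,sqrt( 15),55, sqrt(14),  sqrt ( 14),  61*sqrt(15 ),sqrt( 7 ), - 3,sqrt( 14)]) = [ - 48, - 3 , - 15*sqrt(2) /8 , sqrt(5 )/5,sqrt( 2),sqrt (7 ),sqrt(14 ),sqrt( 14), sqrt( 14), sqrt(15), sqrt( 19),55,61 *sqrt(15) ]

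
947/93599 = 947/93599 = 0.01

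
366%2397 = 366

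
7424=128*58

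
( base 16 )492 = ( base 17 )40E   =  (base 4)102102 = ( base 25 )1lk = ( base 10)1170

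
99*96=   9504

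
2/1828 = 1/914 = 0.00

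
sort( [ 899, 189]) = [ 189, 899]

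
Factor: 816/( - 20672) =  - 3/76 = -2^( - 2) * 3^1*19^ ( - 1 ) 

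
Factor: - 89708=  - 2^2 * 41^1*547^1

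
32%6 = 2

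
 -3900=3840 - 7740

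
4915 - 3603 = 1312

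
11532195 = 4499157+7033038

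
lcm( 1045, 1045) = 1045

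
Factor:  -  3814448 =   -  2^4*11^1 * 21673^1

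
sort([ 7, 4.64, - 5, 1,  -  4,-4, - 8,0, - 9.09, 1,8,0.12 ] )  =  [- 9.09, - 8, - 5, - 4, - 4, 0,0.12,1 , 1,4.64, 7, 8 ]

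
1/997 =1/997 = 0.00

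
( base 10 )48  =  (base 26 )1M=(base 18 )2c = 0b110000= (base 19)2A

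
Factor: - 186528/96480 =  - 3^( - 1)*5^(-1)  *29^1 = - 29/15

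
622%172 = 106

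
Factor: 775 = 5^2 * 31^1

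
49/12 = 49/12 = 4.08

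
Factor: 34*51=2^1  *  3^1*17^2 = 1734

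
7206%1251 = 951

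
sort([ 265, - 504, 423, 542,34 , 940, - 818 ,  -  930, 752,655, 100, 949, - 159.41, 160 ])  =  [ - 930, - 818, - 504, - 159.41 , 34, 100, 160, 265, 423, 542, 655, 752,  940,949 ]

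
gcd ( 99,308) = 11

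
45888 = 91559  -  45671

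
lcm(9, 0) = 0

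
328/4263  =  328/4263 = 0.08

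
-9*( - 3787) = 34083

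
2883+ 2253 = 5136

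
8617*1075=9263275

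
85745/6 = 85745/6= 14290.83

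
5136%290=206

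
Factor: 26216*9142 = 239666672 = 2^4*7^1*29^1*113^1*653^1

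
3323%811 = 79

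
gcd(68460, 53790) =4890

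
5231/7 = 5231/7 = 747.29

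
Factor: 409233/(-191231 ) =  - 3^1* 11^1*12401^1* 191231^(-1)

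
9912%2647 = 1971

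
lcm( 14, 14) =14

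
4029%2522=1507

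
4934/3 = 4934/3 = 1644.67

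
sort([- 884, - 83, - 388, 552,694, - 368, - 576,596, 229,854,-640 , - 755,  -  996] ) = [ - 996, - 884,- 755 ,-640, - 576, - 388, - 368, - 83,229,552, 596,694, 854 ]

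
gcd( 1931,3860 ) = 1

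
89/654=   89/654 = 0.14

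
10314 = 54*191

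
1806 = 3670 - 1864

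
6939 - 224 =6715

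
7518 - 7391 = 127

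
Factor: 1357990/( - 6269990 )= - 135799/626999=   -  127^( - 1 )*4937^( - 1 )*135799^1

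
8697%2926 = 2845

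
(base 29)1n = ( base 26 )20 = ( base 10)52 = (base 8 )64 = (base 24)24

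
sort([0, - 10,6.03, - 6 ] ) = [-10, -6, 0,6.03] 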